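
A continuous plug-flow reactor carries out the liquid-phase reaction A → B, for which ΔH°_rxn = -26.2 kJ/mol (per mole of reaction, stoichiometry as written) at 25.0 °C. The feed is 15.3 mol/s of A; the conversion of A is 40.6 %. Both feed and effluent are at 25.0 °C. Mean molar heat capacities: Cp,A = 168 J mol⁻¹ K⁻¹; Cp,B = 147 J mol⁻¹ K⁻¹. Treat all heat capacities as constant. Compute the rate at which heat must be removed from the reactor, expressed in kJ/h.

Extent of reaction ξ = 0.406 × 15.3 = 6.2118 mol/s
Reaction term: ξ·ΔH°_rxn = 6.2118 × -26.2 = -162.75 kJ/s
Q = ΔH = -162.75 kJ/s = -162.75 kW
Heat removed = 585900 kJ/h

Q_out = 586000 kJ/h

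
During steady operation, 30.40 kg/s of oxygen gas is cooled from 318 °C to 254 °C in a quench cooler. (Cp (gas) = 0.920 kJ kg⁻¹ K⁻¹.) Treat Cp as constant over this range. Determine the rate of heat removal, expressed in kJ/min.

Q = ṁ·Cp·ΔT = 30.40 × 0.920 × (254 − 318) = -1790 kJ/s
Cooling duty = 107400 kJ/min

Q_c = 107000 kJ/min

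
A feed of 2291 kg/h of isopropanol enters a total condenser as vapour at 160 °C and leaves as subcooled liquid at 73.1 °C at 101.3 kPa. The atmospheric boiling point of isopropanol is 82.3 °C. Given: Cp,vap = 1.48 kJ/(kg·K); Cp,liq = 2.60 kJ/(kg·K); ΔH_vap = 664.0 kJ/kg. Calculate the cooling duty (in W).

Q_c = 511000 W

vapour 160→82.3 °C: -115 kJ/kg
condensation at 82.3 °C: -664 kJ/kg
liquid 82.3→73.1 °C: -23.92 kJ/kg
Δh = -115 + -664 + -23.92 = -802.92 kJ/kg
Q = ṁ·Δh = 2291 kg/h × -802.92 kJ/kg = -1.8395e+06 kJ/h
|Q| = 510.97 kW = 510970 W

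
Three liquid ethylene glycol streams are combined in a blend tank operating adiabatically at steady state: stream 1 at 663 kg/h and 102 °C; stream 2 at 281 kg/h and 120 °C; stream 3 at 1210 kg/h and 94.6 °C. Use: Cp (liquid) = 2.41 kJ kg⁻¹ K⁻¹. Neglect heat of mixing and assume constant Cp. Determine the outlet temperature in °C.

No heat crosses the boundary, so H_out = H_in.
T_out = Σ ṁᵢCp,ᵢTᵢ / Σ ṁᵢCp,ᵢ
      = 520110 / 5191.1 = 100.19 °C

T_out = 100 °C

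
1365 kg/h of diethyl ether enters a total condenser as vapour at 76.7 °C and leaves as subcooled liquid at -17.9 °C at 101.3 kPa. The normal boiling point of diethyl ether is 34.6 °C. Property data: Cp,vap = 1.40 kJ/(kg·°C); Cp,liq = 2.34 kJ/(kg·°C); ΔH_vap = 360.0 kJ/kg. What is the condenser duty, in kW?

Q_c = 205 kW

vapour 76.7→34.6 °C: -58.94 kJ/kg
condensation at 34.6 °C: -360 kJ/kg
liquid 34.6→-17.9 °C: -122.85 kJ/kg
Δh = -58.94 + -360 + -122.85 = -541.79 kJ/kg
Q = ṁ·Δh = 1365 kg/h × -541.79 kJ/kg = -739540 kJ/h
|Q| = 205.43 kW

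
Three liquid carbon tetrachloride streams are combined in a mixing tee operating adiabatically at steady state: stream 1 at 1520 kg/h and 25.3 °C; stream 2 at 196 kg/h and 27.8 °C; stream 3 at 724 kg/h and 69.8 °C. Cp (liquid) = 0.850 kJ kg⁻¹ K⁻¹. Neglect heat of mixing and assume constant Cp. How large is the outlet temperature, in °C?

Energy balance with Q = 0: Σ ṁᵢCp,ᵢ(T_out − Tᵢ) = 0
Σ ṁᵢCp,ᵢTᵢ = 1520×0.850×25.3 + 196×0.850×27.8 + 724×0.850×69.8 = 80274
Σ ṁᵢCp,ᵢ = 1520×0.850 + 196×0.850 + 724×0.850 = 2074
T_out = 80274 / 2074 = 38.705 °C

T_out = 38.7 °C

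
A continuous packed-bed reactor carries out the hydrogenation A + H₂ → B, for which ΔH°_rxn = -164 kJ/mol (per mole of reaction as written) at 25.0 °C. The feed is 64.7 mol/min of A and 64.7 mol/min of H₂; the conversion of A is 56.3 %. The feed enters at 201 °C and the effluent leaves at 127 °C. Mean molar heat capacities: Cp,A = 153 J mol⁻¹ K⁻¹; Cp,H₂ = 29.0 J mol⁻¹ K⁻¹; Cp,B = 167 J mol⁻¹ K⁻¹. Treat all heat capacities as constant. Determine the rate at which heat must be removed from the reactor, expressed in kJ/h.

Q_out = 414000 kJ/h

Extent of reaction ξ = 0.563 × 64.7 = 36.426 mol/min
Reaction term: ξ·ΔH°_rxn = 36.426 × -164 = -5973.9 kJ/min
Sensible, feed 201→25 °C: -2072.5 kJ/min
Outlet flows (mol/min): A 28.274, H₂ 28.274, B 36.426
Sensible, products 25→127 °C: 1145.4 kJ/min
Q = ΔH = -6901 kJ/min = -115.02 kW
Heat removed = 414060 kJ/h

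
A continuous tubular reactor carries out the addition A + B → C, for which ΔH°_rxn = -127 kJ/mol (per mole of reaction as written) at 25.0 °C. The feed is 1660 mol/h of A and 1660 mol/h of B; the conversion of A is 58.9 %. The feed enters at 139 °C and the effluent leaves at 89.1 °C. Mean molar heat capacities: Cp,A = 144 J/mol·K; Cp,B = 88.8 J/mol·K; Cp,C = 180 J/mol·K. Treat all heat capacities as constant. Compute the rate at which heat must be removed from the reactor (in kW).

Extent of reaction ξ = 0.589 × 1660 = 977.74 mol/h
Reaction term: ξ·ΔH°_rxn = 977.74 × -127 = -124170 kJ/h
Sensible, feed 139→25 °C: -44055 kJ/h
Outlet flows (mol/h): A 682.26, B 682.26, C 977.74
Sensible, products 25→89.1 °C: 21462 kJ/h
Q = ΔH = -146770 kJ/h = -40.768 kW
Heat removed = 40.768 kW

Q_out = 40.8 kW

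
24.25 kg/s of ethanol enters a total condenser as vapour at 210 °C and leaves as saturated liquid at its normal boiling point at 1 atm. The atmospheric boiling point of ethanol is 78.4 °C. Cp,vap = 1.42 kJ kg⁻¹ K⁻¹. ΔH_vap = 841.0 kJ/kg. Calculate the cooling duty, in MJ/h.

vapour 210→78.4 °C: -186.87 kJ/kg
condensation at 78.4 °C: -841 kJ/kg
Δh = -186.87 + -841 = -1027.9 kJ/kg
Q = ṁ·Δh = 24.25 kg/s × -1027.9 kJ/kg = -24926 kJ/s
|Q| = 24926 kW = 89733 MJ/h

Q_c = 89700 MJ/h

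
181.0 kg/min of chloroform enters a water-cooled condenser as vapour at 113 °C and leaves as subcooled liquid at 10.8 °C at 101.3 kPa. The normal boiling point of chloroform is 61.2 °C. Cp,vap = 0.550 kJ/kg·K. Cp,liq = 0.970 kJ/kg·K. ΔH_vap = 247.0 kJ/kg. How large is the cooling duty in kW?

vapour 113→61.2 °C: -28.49 kJ/kg
condensation at 61.2 °C: -247 kJ/kg
liquid 61.2→10.8 °C: -48.888 kJ/kg
Δh = -28.49 + -247 + -48.888 = -324.38 kJ/kg
Q = ṁ·Δh = 181.0 kg/min × -324.38 kJ/kg = -58712 kJ/min
|Q| = 978.54 kW

Q_c = 979 kW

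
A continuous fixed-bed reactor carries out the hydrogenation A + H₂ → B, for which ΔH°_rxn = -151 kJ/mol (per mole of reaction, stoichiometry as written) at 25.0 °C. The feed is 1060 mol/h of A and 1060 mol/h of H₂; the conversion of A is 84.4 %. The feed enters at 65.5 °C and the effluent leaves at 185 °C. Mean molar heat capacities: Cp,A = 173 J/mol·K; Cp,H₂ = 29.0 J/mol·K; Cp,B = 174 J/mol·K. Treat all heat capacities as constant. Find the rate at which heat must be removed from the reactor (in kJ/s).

Extent of reaction ξ = 0.844 × 1060 = 894.64 mol/h
Reaction term: ξ·ΔH°_rxn = 894.64 × -151 = -135090 kJ/h
Sensible, feed 65.5→25 °C: -8671.9 kJ/h
Outlet flows (mol/h): A 165.36, H₂ 165.36, B 894.64
Sensible, products 25→185 °C: 30251 kJ/h
Q = ΔH = -113510 kJ/h = -31.531 kW
Heat removed = 31.531 kJ/s

Q_out = 31.5 kJ/s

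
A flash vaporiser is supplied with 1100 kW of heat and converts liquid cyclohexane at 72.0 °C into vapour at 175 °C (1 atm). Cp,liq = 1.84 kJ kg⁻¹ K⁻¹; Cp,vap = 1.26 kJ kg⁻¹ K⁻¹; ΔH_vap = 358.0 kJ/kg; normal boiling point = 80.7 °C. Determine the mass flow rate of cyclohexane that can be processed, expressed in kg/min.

Δh = 1.84×(80.7−72.0) + 358.0 + 1.26×(175−80.7) = 492.83 kJ/kg
Q = 1100 kW = 1100 kJ/s = 66000 kJ/min
ṁ = Q/Δh = 66000 / 492.83 = 133.92 kg/min

ṁ = 134 kg/min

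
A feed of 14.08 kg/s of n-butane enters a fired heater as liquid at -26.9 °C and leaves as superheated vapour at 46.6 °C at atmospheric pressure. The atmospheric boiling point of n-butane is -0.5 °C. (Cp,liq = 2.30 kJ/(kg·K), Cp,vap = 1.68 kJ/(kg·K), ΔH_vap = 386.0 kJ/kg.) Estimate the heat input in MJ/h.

Q = 26700 MJ/h

liquid -26.9→-0.5 °C: 60.72 kJ/kg
vaporisation at -0.5 °C: 386 kJ/kg
vapour -0.5→46.6 °C: 79.128 kJ/kg
Δh = 60.72 + 386 + 79.128 = 525.85 kJ/kg
Q = ṁ·Δh = 14.08 kg/s × 525.85 kJ/kg = 7403.9 kJ/s
|Q| = 7403.9 kW = 26654 MJ/h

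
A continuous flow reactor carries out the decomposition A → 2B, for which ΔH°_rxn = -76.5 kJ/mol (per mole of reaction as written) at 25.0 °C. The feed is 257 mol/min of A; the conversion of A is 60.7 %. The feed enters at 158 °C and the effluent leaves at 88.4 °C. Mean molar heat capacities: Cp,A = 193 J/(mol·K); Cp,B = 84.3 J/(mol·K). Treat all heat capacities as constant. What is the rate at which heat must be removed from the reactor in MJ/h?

Q_out = 938 MJ/h

Extent of reaction ξ = 0.607 × 257 = 156 mol/min
Reaction term: ξ·ΔH°_rxn = 156 × -76.5 = -11934 kJ/min
Sensible, feed 158→25 °C: -6596.9 kJ/min
Outlet flows (mol/min): A 101, B 312
Sensible, products 25→88.4 °C: 2903.4 kJ/min
Q = ΔH = -15627 kJ/min = -260.46 kW
Heat removed = 937.65 MJ/h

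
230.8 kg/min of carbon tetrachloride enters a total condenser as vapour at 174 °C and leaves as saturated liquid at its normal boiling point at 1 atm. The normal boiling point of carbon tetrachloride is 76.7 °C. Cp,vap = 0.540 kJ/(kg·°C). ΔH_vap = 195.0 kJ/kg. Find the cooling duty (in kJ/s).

Q_c = 952 kJ/s

vapour 174→76.7 °C: -52.542 kJ/kg
condensation at 76.7 °C: -195 kJ/kg
Δh = -52.542 + -195 = -247.54 kJ/kg
Q = ṁ·Δh = 230.8 kg/min × -247.54 kJ/kg = -57133 kJ/min
|Q| = 952.21 kW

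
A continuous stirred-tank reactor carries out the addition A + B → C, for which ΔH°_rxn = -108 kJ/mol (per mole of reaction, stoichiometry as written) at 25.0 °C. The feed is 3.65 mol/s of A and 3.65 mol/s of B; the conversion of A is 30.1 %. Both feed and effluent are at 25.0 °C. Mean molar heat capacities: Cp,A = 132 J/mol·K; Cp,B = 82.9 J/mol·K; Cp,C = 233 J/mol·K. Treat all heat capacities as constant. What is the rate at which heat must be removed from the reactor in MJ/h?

Extent of reaction ξ = 0.301 × 3.65 = 1.0986 mol/s
Reaction term: ξ·ΔH°_rxn = 1.0986 × -108 = -118.65 kJ/s
Q = ΔH = -118.65 kJ/s = -118.65 kW
Heat removed = 427.16 MJ/h

Q_out = 427 MJ/h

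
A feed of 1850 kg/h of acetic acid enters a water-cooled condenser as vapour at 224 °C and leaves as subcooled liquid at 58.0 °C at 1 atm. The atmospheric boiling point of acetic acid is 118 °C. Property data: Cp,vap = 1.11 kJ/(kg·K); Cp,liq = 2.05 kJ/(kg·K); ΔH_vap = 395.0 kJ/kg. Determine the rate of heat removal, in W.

vapour 224→118 °C: -117.66 kJ/kg
condensation at 118 °C: -395 kJ/kg
liquid 118→58.0 °C: -123 kJ/kg
Δh = -117.66 + -395 + -123 = -635.66 kJ/kg
Q = ṁ·Δh = 1850 kg/h × -635.66 kJ/kg = -1.176e+06 kJ/h
|Q| = 326.66 kW = 326660 W

Q_c = 327000 W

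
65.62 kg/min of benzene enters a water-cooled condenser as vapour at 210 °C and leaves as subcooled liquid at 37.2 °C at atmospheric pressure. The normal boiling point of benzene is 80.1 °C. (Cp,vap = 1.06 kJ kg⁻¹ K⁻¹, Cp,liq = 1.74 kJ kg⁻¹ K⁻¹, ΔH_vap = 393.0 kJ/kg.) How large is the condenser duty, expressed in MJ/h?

Q_c = 2380 MJ/h

vapour 210→80.1 °C: -137.69 kJ/kg
condensation at 80.1 °C: -393 kJ/kg
liquid 80.1→37.2 °C: -74.646 kJ/kg
Δh = -137.69 + -393 + -74.646 = -605.34 kJ/kg
Q = ṁ·Δh = 65.62 kg/min × -605.34 kJ/kg = -39722 kJ/min
|Q| = 662.04 kW = 2383.3 MJ/h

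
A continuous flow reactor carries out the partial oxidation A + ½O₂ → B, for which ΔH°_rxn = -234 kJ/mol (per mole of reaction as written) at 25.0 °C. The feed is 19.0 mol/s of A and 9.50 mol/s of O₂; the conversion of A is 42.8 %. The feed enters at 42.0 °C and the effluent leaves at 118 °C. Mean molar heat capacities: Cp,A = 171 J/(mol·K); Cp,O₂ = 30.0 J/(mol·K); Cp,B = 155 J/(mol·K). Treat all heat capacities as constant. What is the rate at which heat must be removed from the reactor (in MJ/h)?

Extent of reaction ξ = 0.428 × 19.0 = 8.132 mol/s
Reaction term: ξ·ΔH°_rxn = 8.132 × -234 = -1902.9 kJ/s
Sensible, feed 42.0→25 °C: -60.078 kJ/s
Outlet flows (mol/s): A 10.868, O₂ 5.434, B 8.132
Sensible, products 25→118 °C: 305.22 kJ/s
Q = ΔH = -1657.7 kJ/s = -1657.7 kW
Heat removed = 5967.9 MJ/h

Q_out = 5970 MJ/h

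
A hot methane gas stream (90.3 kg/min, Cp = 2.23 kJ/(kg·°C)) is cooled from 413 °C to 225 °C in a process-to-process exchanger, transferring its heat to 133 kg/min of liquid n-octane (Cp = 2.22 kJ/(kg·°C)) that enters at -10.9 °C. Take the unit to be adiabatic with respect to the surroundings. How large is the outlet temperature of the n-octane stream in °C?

T_c,out = 117 °C

Heat released by hot stream: Q = 90.3 × 2.23 × (413 − 225) = 37857 kJ/min
Energy balance on cold side (adiabatic exchanger): Q = ṁ_c·Cp_c·(T_c,out − T_c,in)
T_c,out = -10.9 + 37857/(133 × 2.22) = 117.32 °C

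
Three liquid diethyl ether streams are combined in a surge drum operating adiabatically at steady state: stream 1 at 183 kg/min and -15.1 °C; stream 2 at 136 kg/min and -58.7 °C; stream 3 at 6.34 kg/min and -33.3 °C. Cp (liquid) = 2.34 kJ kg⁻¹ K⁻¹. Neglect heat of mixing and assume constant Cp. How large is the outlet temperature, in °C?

Adiabatic, steady state ⇒ Σ ṁᵢCp,ᵢ(T_out − Tᵢ) = 0
T_out = Σ ṁᵢCp,ᵢTᵢ / Σ ṁᵢCp,ᵢ
      = -25641 / 761.3 = -33.681 °C

T_out = -33.7 °C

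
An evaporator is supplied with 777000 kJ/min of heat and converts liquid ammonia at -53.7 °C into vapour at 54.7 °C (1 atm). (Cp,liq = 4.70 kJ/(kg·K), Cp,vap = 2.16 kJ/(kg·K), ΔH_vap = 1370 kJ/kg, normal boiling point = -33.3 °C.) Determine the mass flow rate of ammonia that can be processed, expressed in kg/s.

ṁ = 7.82 kg/s

Δh = 4.70×(-33.3−-53.7) + 1370 + 2.16×(54.7−-33.3) = 1656 kJ/kg
Q = 777000 kJ/min = 12950 kJ/s = 12950 kJ/s
ṁ = Q/Δh = 12950 / 1656 = 7.8202 kg/s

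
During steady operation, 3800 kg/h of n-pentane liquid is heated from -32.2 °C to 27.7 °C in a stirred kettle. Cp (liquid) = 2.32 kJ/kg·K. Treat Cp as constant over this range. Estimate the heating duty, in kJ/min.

Q = ṁ·Cp·ΔT = 3800 × 2.32 × (27.7 − -32.2) = 528080 kJ/h
Converting: 528080 / 3600 s = 146.69 kW
Heating duty = 8801.3 kJ/min

Q = 8800 kJ/min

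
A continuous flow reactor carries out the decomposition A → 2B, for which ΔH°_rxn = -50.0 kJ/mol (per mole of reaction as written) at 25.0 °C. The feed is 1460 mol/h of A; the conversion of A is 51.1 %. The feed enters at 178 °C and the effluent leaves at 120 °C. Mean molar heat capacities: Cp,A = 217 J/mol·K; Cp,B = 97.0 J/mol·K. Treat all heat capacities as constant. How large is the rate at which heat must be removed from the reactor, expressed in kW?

Q_out = 15.9 kW

Extent of reaction ξ = 0.511 × 1460 = 746.06 mol/h
Reaction term: ξ·ΔH°_rxn = 746.06 × -50.0 = -37303 kJ/h
Sensible, feed 178→25 °C: -48473 kJ/h
Outlet flows (mol/h): A 713.94, B 1492.1
Sensible, products 25→120 °C: 28468 kJ/h
Q = ΔH = -57309 kJ/h = -15.919 kW
Heat removed = 15.919 kW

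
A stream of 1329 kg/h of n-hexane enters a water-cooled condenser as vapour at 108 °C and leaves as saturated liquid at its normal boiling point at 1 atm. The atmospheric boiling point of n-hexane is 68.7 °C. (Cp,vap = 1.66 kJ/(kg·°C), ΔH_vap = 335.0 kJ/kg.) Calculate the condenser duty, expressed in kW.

Q_c = 148 kW

vapour 108→68.7 °C: -65.238 kJ/kg
condensation at 68.7 °C: -335 kJ/kg
Δh = -65.238 + -335 = -400.24 kJ/kg
Q = ṁ·Δh = 1329 kg/h × -400.24 kJ/kg = -531920 kJ/h
|Q| = 147.75 kW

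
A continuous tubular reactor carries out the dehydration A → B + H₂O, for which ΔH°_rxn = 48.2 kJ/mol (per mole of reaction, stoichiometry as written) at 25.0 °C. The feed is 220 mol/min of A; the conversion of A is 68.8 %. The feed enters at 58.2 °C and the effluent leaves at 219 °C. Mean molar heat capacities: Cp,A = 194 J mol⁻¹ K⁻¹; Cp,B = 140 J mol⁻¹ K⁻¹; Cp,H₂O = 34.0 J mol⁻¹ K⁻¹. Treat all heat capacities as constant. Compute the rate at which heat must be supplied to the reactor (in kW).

Extent of reaction ξ = 0.688 × 220 = 151.36 mol/min
Reaction term: ξ·ΔH°_rxn = 151.36 × 48.2 = 7295.6 kJ/min
Sensible, feed 58.2→25 °C: -1417 kJ/min
Outlet flows (mol/min): A 68.64, B 151.36, H₂O 151.36
Sensible, products 25→219 °C: 7692.6 kJ/min
Q = ΔH = 13571 kJ/min = 226.19 kW
Heat supplied = 226.19 kW

Q_in = 226 kW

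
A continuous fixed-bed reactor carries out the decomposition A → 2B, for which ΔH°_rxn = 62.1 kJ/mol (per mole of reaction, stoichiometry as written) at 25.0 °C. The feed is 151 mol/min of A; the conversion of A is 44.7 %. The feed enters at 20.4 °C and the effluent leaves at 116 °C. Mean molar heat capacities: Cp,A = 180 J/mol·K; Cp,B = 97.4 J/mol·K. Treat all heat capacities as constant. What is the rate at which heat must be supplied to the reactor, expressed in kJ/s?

Q_in = 115 kJ/s

Extent of reaction ξ = 0.447 × 151 = 67.497 mol/min
Reaction term: ξ·ΔH°_rxn = 67.497 × 62.1 = 4191.6 kJ/min
Sensible, feed 20.4→25 °C: 125.03 kJ/min
Outlet flows (mol/min): A 83.503, B 134.99
Sensible, products 25→116 °C: 2564.3 kJ/min
Q = ΔH = 6880.9 kJ/min = 114.68 kW
Heat supplied = 114.68 kJ/s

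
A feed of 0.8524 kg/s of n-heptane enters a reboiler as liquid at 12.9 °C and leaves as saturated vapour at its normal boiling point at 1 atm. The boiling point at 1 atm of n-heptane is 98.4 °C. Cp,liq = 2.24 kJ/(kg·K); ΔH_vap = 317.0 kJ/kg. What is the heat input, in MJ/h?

liquid 12.9→98.4 °C: 191.52 kJ/kg
vaporisation at 98.4 °C: 317 kJ/kg
Δh = 191.52 + 317 = 508.52 kJ/kg
Q = ṁ·Δh = 0.8524 kg/s × 508.52 kJ/kg = 433.46 kJ/s
|Q| = 433.46 kW = 1560.5 MJ/h

Q = 1560 MJ/h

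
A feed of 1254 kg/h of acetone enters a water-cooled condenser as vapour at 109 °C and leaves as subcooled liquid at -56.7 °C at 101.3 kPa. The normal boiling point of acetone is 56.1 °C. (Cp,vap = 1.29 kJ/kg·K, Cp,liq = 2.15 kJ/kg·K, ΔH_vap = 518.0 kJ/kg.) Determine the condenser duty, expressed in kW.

vapour 109→56.1 °C: -68.241 kJ/kg
condensation at 56.1 °C: -518 kJ/kg
liquid 56.1→-56.7 °C: -242.52 kJ/kg
Δh = -68.241 + -518 + -242.52 = -828.76 kJ/kg
Q = ṁ·Δh = 1254 kg/h × -828.76 kJ/kg = -1.0393e+06 kJ/h
|Q| = 288.69 kW

Q_c = 289 kW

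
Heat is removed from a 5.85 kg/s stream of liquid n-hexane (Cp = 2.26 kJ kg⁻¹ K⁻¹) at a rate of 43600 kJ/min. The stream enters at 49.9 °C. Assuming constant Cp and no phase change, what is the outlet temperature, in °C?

T_out = -5.06 °C

Q = 43600 kJ/min = 726.67 kJ/s
ΔT = Q/(ṁ·Cp) = 726.67/(5.85×2.26) = 54.963 K
T_out = 49.9 − 54.963 = -5.0631 °C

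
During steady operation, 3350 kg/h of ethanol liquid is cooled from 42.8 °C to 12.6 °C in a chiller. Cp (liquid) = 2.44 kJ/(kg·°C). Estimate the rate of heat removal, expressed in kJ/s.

Q = ṁ·Cp·ΔT = 3350 × 2.44 × (12.6 − 42.8) = -246850 kJ/h
Converting: 246850 / 3600 s = 68.571 kW

Q_c = 68.6 kJ/s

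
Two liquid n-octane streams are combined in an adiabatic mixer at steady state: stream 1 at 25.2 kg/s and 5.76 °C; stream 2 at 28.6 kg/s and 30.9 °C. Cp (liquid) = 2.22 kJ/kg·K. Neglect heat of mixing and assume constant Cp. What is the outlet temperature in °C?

Adiabatic, steady state ⇒ Σ ṁᵢCp,ᵢ(T_out − Tᵢ) = 0
Σ ṁᵢCp,ᵢTᵢ = 25.2×2.22×5.76 + 28.6×2.22×30.9 = 2284.1
Σ ṁᵢCp,ᵢ = 25.2×2.22 + 28.6×2.22 = 119.44
T_out = 2284.1 / 119.44 = 19.124 °C

T_out = 19.1 °C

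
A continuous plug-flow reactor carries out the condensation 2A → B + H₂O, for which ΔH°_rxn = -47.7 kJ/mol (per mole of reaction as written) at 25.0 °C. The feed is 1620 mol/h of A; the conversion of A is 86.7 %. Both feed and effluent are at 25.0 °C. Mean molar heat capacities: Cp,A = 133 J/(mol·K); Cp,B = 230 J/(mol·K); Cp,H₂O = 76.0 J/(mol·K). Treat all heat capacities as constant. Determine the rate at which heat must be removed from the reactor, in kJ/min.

Extent of reaction ξ = 0.867 × 1620 / 2 = 702.27 mol/h
Reaction term: ξ·ΔH°_rxn = 702.27 × -47.7 = -33498 kJ/h
Q = ΔH = -33498 kJ/h = -9.3051 kW
Heat removed = 558.3 kJ/min

Q_out = 558 kJ/min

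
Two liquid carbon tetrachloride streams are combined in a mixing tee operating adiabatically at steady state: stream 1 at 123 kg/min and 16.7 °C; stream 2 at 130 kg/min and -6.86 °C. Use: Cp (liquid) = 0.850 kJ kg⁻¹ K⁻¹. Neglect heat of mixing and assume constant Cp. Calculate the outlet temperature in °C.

T_out = 4.59 °C

Adiabatic, steady state ⇒ Σ ṁᵢCp,ᵢ(T_out − Tᵢ) = 0
Σ ṁᵢCp,ᵢTᵢ = 123×0.850×16.7 + 130×0.850×-6.86 = 987.95
Σ ṁᵢCp,ᵢ = 123×0.850 + 130×0.850 = 215.05
T_out = 987.95 / 215.05 = 4.5941 °C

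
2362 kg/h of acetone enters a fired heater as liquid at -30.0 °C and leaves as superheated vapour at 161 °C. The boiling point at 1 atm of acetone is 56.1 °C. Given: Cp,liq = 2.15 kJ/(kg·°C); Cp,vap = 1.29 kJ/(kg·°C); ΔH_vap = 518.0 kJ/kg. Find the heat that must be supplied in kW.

Q = 550 kW

liquid -30.0→56.1 °C: 185.11 kJ/kg
vaporisation at 56.1 °C: 518 kJ/kg
vapour 56.1→161 °C: 135.32 kJ/kg
Δh = 185.11 + 518 + 135.32 = 838.44 kJ/kg
Q = ṁ·Δh = 2362 kg/h × 838.44 kJ/kg = 1.9804e+06 kJ/h
|Q| = 550.11 kW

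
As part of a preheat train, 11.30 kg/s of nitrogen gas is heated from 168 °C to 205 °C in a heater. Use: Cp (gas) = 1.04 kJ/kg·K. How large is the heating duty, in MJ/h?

Q = ṁ·Cp·ΔT = 11.30 × 1.04 × (205 − 168) = 434.82 kJ/s
Heating duty = 1565.4 MJ/h

Q = 1570 MJ/h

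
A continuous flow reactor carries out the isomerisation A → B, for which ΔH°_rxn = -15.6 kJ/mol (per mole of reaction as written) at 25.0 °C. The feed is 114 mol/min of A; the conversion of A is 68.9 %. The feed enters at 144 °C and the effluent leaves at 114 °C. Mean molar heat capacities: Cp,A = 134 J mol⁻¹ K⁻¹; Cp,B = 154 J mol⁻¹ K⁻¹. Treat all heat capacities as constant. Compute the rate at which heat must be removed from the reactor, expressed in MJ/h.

Extent of reaction ξ = 0.689 × 114 = 78.546 mol/min
Reaction term: ξ·ΔH°_rxn = 78.546 × -15.6 = -1225.3 kJ/min
Sensible, feed 144→25 °C: -1817.8 kJ/min
Outlet flows (mol/min): A 35.454, B 78.546
Sensible, products 25→114 °C: 1499.4 kJ/min
Q = ΔH = -1543.8 kJ/min = -25.73 kW
Heat removed = 92.627 MJ/h

Q_out = 92.6 MJ/h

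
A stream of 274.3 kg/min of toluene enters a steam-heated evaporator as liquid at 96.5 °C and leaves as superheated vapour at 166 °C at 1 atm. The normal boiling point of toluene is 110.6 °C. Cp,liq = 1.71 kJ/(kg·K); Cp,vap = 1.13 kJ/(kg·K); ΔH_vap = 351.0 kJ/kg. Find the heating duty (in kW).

Q = 2000 kW

liquid 96.5→110.6 °C: 24.111 kJ/kg
vaporisation at 110.6 °C: 351 kJ/kg
vapour 110.6→166 °C: 62.602 kJ/kg
Δh = 24.111 + 351 + 62.602 = 437.71 kJ/kg
Q = ṁ·Δh = 274.3 kg/min × 437.71 kJ/kg = 120060 kJ/min
|Q| = 2001.1 kW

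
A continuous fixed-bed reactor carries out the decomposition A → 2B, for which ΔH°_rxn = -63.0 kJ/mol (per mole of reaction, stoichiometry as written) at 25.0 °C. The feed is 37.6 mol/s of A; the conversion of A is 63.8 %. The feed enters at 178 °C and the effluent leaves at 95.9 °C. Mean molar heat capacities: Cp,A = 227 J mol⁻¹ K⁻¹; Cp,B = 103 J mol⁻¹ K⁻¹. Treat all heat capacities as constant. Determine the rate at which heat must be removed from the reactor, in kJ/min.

Q_out = 135000 kJ/min

Extent of reaction ξ = 0.638 × 37.6 = 23.989 mol/s
Reaction term: ξ·ΔH°_rxn = 23.989 × -63.0 = -1511.3 kJ/s
Sensible, feed 178→25 °C: -1305.9 kJ/s
Outlet flows (mol/s): A 13.611, B 47.978
Sensible, products 25→95.9 °C: 569.43 kJ/s
Q = ΔH = -2247.8 kJ/s = -2247.8 kW
Heat removed = 134870 kJ/min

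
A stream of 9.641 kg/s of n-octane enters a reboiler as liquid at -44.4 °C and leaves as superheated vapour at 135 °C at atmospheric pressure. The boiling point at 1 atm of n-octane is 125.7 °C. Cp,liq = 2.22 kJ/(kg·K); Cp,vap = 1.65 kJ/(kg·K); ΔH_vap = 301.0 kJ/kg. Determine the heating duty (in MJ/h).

Q = 24100 MJ/h

liquid -44.4→125.7 °C: 377.62 kJ/kg
vaporisation at 125.7 °C: 301 kJ/kg
vapour 125.7→135 °C: 15.345 kJ/kg
Δh = 377.62 + 301 + 15.345 = 693.97 kJ/kg
Q = ṁ·Δh = 9.641 kg/s × 693.97 kJ/kg = 6690.5 kJ/s
|Q| = 6690.5 kW = 24086 MJ/h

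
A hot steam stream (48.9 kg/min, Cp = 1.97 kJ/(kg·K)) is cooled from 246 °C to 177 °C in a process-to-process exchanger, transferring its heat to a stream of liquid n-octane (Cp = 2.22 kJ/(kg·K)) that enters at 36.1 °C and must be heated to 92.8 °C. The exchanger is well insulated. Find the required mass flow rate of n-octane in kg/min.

Heat released by hot stream: Q = 48.9 × 1.97 × (246 − 177) = 6647 kJ/min
Energy balance on cold side (adiabatic exchanger): Q = ṁ_c·Cp_c·(T_c,out − T_c,in)
ṁ_c = 6647 / [2.22 × (92.8 − 36.1)] = 52.807 kg/min

ṁ_c = 52.8 kg/min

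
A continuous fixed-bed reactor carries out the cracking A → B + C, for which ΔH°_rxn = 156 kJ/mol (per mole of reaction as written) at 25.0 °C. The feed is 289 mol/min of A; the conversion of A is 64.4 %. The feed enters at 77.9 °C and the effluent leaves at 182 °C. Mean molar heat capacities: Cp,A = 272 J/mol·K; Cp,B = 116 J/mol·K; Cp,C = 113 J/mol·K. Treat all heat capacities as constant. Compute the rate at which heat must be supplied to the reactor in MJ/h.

Q_in = 2160 MJ/h

Extent of reaction ξ = 0.644 × 289 = 186.12 mol/min
Reaction term: ξ·ΔH°_rxn = 186.12 × 156 = 29034 kJ/min
Sensible, feed 77.9→25 °C: -4158.4 kJ/min
Outlet flows (mol/min): A 102.88, B 186.12, C 186.12
Sensible, products 25→182 °C: 11085 kJ/min
Q = ΔH = 35961 kJ/min = 599.35 kW
Heat supplied = 2157.6 MJ/h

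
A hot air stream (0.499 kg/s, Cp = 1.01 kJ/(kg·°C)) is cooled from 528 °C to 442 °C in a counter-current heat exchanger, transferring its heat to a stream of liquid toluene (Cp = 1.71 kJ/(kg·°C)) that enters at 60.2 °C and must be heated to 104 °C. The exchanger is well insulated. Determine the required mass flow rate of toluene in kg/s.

ṁ_c = 0.579 kg/s

Heat released by hot stream: Q = 0.499 × 1.01 × (528 − 442) = 43.343 kJ/s
Energy balance on cold side (adiabatic exchanger): Q = ṁ_c·Cp_c·(T_c,out − T_c,in)
ṁ_c = 43.343 / [1.71 × (104 − 60.2)] = 0.5787 kg/s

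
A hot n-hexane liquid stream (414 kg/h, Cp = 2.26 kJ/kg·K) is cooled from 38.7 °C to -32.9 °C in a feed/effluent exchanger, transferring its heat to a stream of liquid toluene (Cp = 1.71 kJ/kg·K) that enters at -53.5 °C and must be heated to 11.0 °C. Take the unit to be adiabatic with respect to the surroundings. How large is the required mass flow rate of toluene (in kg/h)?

Heat released by hot stream: Q = 414 × 2.26 × (38.7 − -32.9) = 66992 kJ/h
Energy balance on cold side (adiabatic exchanger): Q = ṁ_c·Cp_c·(T_c,out − T_c,in)
ṁ_c = 66992 / [1.71 × (11.0 − -53.5)] = 607.39 kg/h

ṁ_c = 607 kg/h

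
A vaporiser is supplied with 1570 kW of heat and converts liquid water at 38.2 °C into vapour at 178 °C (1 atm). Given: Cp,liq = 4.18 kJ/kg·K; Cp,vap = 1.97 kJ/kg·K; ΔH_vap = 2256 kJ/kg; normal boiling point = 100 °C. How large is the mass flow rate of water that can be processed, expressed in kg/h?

Δh = 4.18×(100−38.2) + 2256 + 1.97×(178−100) = 2668 kJ/kg
Q = 1570 kW = 1570 kJ/s = 5.652e+06 kJ/h
ṁ = Q/Δh = 5.652e+06 / 2668 = 2118.5 kg/h

ṁ = 2120 kg/h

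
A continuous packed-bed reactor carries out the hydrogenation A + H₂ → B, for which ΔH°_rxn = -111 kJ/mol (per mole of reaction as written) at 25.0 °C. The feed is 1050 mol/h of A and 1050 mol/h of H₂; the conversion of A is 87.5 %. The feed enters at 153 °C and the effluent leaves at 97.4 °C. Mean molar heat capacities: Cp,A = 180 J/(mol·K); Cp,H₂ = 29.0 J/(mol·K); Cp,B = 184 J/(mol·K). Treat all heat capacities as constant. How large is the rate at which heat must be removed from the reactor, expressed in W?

Extent of reaction ξ = 0.875 × 1050 = 918.75 mol/h
Reaction term: ξ·ΔH°_rxn = 918.75 × -111 = -101980 kJ/h
Sensible, feed 153→25 °C: -28090 kJ/h
Outlet flows (mol/h): A 131.25, H₂ 131.25, B 918.75
Sensible, products 25→97.4 °C: 14225 kJ/h
Q = ΔH = -115850 kJ/h = -32.179 kW
Heat removed = 32179 W

Q_out = 32200 W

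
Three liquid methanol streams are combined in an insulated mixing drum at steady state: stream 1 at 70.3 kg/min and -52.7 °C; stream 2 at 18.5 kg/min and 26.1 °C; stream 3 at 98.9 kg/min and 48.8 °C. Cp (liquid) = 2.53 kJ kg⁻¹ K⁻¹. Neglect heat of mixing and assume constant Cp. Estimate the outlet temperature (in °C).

T_out = 8.55 °C

No heat crosses the boundary, so H_out = H_in.
T_out = Σ ṁᵢCp,ᵢTᵢ / Σ ṁᵢCp,ᵢ
      = 4059 / 474.88 = 8.5475 °C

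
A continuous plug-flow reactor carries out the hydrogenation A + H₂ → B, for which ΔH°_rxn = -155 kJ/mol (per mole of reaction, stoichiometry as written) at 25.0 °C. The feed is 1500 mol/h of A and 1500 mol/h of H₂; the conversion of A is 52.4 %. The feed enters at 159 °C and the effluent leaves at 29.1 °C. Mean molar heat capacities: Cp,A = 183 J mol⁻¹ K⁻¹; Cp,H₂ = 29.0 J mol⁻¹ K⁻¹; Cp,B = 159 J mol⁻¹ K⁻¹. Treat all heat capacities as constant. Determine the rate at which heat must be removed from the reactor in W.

Extent of reaction ξ = 0.524 × 1500 = 786 mol/h
Reaction term: ξ·ΔH°_rxn = 786 × -155 = -121830 kJ/h
Sensible, feed 159→25 °C: -42612 kJ/h
Outlet flows (mol/h): A 714, H₂ 714, B 786
Sensible, products 25→29.1 °C: 1133 kJ/h
Q = ΔH = -163310 kJ/h = -45.364 kW
Heat removed = 45364 W

Q_out = 45400 W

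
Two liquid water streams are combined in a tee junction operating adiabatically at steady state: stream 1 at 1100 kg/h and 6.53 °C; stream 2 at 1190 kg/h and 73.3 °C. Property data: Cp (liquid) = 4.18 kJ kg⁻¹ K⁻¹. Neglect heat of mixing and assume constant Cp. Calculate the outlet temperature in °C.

Energy balance with Q = 0: Σ ṁᵢCp,ᵢ(T_out − Tᵢ) = 0
Σ ṁᵢCp,ᵢTᵢ = 1100×4.18×6.53 + 1190×4.18×73.3 = 394630
Σ ṁᵢCp,ᵢ = 1100×4.18 + 1190×4.18 = 9572.2
T_out = 394630 / 9572.2 = 41.227 °C

T_out = 41.2 °C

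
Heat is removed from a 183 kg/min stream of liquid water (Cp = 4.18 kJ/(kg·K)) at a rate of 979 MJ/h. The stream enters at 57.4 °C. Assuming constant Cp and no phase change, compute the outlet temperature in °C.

Q = 979 MJ/h = 16317 kJ/min
ΔT = Q/(ṁ·Cp) = 16317/(183×4.18) = 21.331 K
T_out = 57.4 − 21.331 = 36.069 °C

T_out = 36.1 °C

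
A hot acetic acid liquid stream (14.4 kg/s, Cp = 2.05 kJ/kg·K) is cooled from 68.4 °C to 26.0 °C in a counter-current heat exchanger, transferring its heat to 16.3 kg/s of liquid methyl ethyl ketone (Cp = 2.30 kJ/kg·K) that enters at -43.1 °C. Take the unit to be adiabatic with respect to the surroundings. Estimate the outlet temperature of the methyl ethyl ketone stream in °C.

Heat released by hot stream: Q = 14.4 × 2.05 × (68.4 − 26.0) = 1251.6 kJ/s
Energy balance on cold side (adiabatic exchanger): Q = ṁ_c·Cp_c·(T_c,out − T_c,in)
T_c,out = -43.1 + 1251.6/(16.3 × 2.30) = -9.7138 °C

T_c,out = -9.71 °C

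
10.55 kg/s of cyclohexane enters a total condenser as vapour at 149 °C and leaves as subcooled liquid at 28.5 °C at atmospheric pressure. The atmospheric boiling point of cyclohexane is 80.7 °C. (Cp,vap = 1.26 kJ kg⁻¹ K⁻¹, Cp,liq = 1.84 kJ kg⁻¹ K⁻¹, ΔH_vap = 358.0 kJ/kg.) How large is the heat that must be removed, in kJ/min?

Q_c = 342000 kJ/min

vapour 149→80.7 °C: -86.058 kJ/kg
condensation at 80.7 °C: -358 kJ/kg
liquid 80.7→28.5 °C: -96.048 kJ/kg
Δh = -86.058 + -358 + -96.048 = -540.11 kJ/kg
Q = ṁ·Δh = 10.55 kg/s × -540.11 kJ/kg = -5698.1 kJ/s
|Q| = 5698.1 kW = 341890 kJ/min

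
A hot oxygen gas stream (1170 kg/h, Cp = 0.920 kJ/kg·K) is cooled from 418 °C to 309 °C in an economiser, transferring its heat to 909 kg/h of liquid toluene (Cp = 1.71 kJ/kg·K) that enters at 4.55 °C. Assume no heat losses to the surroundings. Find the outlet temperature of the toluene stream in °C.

T_c,out = 80.0 °C

Heat released by hot stream: Q = 1170 × 0.920 × (418 − 309) = 117330 kJ/h
Energy balance on cold side (adiabatic exchanger): Q = ṁ_c·Cp_c·(T_c,out − T_c,in)
T_c,out = 4.55 + 117330/(909 × 1.71) = 80.031 °C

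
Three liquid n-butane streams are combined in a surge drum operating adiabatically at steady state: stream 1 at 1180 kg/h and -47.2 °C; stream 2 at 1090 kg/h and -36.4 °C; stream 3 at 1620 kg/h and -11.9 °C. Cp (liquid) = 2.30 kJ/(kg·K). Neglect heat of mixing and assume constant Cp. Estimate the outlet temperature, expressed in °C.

Energy balance with Q = 0: Σ ṁᵢCp,ᵢ(T_out − Tᵢ) = 0
Σ ṁᵢCp,ᵢTᵢ = 1180×2.30×-47.2 + 1090×2.30×-36.4 + 1620×2.30×-11.9 = -263700
Σ ṁᵢCp,ᵢ = 1180×2.30 + 1090×2.30 + 1620×2.30 = 8947
T_out = -263700 / 8947 = -29.473 °C

T_out = -29.5 °C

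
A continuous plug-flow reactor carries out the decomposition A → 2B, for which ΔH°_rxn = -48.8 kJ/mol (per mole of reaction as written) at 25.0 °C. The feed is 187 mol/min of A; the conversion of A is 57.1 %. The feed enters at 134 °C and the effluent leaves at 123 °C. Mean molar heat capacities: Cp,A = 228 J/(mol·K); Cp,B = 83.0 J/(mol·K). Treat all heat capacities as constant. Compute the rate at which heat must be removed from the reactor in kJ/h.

Q_out = 380000 kJ/h

Extent of reaction ξ = 0.571 × 187 = 106.78 mol/min
Reaction term: ξ·ΔH°_rxn = 106.78 × -48.8 = -5210.7 kJ/min
Sensible, feed 134→25 °C: -4647.3 kJ/min
Outlet flows (mol/min): A 80.223, B 213.55
Sensible, products 25→123 °C: 3529.6 kJ/min
Q = ΔH = -6328.5 kJ/min = -105.47 kW
Heat removed = 379710 kJ/h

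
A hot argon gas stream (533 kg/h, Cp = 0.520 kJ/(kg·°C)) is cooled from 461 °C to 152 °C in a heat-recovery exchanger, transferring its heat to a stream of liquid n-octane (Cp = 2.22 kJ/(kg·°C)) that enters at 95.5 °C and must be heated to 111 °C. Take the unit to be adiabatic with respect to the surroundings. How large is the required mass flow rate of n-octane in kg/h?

ṁ_c = 2490 kg/h

Heat released by hot stream: Q = 533 × 0.520 × (461 − 152) = 85642 kJ/h
Energy balance on cold side (adiabatic exchanger): Q = ṁ_c·Cp_c·(T_c,out − T_c,in)
ṁ_c = 85642 / [2.22 × (111 − 95.5)] = 2488.9 kg/h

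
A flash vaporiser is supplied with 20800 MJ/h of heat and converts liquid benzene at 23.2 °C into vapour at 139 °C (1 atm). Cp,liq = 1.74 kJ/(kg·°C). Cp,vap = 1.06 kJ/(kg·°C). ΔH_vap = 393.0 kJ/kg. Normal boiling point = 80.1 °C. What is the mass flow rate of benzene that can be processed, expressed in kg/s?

Δh = 1.74×(80.1−23.2) + 393.0 + 1.06×(139−80.1) = 554.44 kJ/kg
Q = 20800 MJ/h = 5777.8 kJ/s = 5777.8 kJ/s
ṁ = Q/Δh = 5777.8 / 554.44 = 10.421 kg/s

ṁ = 10.4 kg/s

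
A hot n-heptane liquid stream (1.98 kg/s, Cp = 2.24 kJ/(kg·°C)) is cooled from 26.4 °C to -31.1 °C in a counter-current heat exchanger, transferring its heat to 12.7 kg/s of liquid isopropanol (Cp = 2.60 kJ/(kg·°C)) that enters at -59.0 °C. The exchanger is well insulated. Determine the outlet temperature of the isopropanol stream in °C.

Heat released by hot stream: Q = 1.98 × 2.24 × (26.4 − -31.1) = 255.02 kJ/s
Energy balance on cold side (adiabatic exchanger): Q = ṁ_c·Cp_c·(T_c,out − T_c,in)
T_c,out = -59.0 + 255.02/(12.7 × 2.60) = -51.277 °C

T_c,out = -51.3 °C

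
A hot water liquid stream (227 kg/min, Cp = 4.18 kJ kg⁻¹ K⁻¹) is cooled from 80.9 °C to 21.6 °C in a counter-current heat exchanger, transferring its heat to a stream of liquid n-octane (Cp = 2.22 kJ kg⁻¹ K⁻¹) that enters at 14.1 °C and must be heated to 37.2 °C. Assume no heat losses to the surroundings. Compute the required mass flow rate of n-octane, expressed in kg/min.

Heat released by hot stream: Q = 227 × 4.18 × (80.9 − 21.6) = 56267 kJ/min
Energy balance on cold side (adiabatic exchanger): Q = ṁ_c·Cp_c·(T_c,out − T_c,in)
ṁ_c = 56267 / [2.22 × (37.2 − 14.1)] = 1097.2 kg/min

ṁ_c = 1100 kg/min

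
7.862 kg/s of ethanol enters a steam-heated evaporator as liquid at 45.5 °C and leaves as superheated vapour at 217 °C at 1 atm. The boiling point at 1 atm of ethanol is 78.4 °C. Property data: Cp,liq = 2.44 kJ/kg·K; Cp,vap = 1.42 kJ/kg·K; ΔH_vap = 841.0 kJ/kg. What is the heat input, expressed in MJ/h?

liquid 45.5→78.4 °C: 80.276 kJ/kg
vaporisation at 78.4 °C: 841 kJ/kg
vapour 78.4→217 °C: 196.81 kJ/kg
Δh = 80.276 + 841 + 196.81 = 1118.1 kJ/kg
Q = ṁ·Δh = 7.862 kg/s × 1118.1 kJ/kg = 8790.4 kJ/s
|Q| = 8790.4 kW = 31645 MJ/h

Q = 31600 MJ/h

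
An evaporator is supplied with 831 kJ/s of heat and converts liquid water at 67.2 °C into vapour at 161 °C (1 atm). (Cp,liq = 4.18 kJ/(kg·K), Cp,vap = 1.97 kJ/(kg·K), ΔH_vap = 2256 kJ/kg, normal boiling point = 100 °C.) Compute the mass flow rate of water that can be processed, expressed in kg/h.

Δh = 4.18×(100−67.2) + 2256 + 1.97×(161−100) = 2513.3 kJ/kg
Q = 831 kJ/s = 831 kJ/s = 2.9916e+06 kJ/h
ṁ = Q/Δh = 2.9916e+06 / 2513.3 = 1190.3 kg/h

ṁ = 1190 kg/h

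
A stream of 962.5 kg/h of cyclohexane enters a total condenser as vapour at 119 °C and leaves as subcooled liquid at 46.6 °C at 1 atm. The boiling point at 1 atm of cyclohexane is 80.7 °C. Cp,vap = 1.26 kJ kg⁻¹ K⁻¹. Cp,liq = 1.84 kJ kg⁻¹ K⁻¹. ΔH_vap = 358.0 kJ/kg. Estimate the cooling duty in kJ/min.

vapour 119→80.7 °C: -48.258 kJ/kg
condensation at 80.7 °C: -358 kJ/kg
liquid 80.7→46.6 °C: -62.744 kJ/kg
Δh = -48.258 + -358 + -62.744 = -469 kJ/kg
Q = ṁ·Δh = 962.5 kg/h × -469 kJ/kg = -451410 kJ/h
|Q| = 125.39 kW = 7523.6 kJ/min

Q_c = 7520 kJ/min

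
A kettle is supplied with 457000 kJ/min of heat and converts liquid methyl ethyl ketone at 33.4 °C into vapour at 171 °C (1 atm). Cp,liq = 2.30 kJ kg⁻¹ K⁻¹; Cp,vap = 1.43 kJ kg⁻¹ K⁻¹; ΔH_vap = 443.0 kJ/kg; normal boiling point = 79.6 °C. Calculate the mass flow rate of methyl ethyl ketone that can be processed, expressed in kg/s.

ṁ = 11.2 kg/s

Δh = 2.30×(79.6−33.4) + 443.0 + 1.43×(171−79.6) = 679.96 kJ/kg
Q = 457000 kJ/min = 7616.7 kJ/s = 7616.7 kJ/s
ṁ = Q/Δh = 7616.7 / 679.96 = 11.202 kg/s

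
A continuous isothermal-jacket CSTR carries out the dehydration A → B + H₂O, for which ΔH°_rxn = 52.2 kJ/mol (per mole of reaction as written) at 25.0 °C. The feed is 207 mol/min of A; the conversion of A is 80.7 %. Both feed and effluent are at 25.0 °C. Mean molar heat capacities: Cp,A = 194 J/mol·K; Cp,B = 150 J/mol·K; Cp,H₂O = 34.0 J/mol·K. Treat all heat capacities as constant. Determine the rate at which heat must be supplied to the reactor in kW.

Extent of reaction ξ = 0.807 × 207 = 167.05 mol/min
Reaction term: ξ·ΔH°_rxn = 167.05 × 52.2 = 8720 kJ/min
Q = ΔH = 8720 kJ/min = 145.33 kW
Heat supplied = 145.33 kW

Q_in = 145 kW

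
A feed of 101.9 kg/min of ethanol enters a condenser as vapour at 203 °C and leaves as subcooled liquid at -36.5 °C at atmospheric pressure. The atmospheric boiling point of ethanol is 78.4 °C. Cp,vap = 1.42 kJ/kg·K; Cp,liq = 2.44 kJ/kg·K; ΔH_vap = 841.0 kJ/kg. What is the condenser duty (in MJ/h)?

Q_c = 7940 MJ/h

vapour 203→78.4 °C: -176.93 kJ/kg
condensation at 78.4 °C: -841 kJ/kg
liquid 78.4→-36.5 °C: -280.36 kJ/kg
Δh = -176.93 + -841 + -280.36 = -1298.3 kJ/kg
Q = ṁ·Δh = 101.9 kg/min × -1298.3 kJ/kg = -132300 kJ/min
|Q| = 2204.9 kW = 7937.7 MJ/h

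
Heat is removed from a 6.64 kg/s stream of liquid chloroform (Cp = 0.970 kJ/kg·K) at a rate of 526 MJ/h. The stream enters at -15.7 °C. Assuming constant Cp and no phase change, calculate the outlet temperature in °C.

T_out = -38.4 °C

Q = 526 MJ/h = 146.11 kJ/s
ΔT = Q/(ṁ·Cp) = 146.11/(6.64×0.970) = 22.685 K
T_out = -15.7 − 22.685 = -38.385 °C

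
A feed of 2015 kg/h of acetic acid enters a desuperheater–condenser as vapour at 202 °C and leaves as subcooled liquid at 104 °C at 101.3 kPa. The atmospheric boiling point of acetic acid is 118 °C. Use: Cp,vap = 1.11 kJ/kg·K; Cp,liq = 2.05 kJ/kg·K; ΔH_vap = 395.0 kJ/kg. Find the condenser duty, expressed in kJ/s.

vapour 202→118 °C: -93.24 kJ/kg
condensation at 118 °C: -395 kJ/kg
liquid 118→104 °C: -28.7 kJ/kg
Δh = -93.24 + -395 + -28.7 = -516.94 kJ/kg
Q = ṁ·Δh = 2015 kg/h × -516.94 kJ/kg = -1.0416e+06 kJ/h
|Q| = 289.34 kW

Q_c = 289 kJ/s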